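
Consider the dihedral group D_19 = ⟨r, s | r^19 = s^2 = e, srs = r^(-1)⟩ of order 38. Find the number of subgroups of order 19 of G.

1

|G| = 38 and 19 | 38, so subgroups of order 19 are possible by Lagrange.
The subgroups of order 19 are: {e, r, r^2, r^3, r^4, r^5, r^6, r^7, r^8, r^9, r^10, r^11, r^12, r^13, r^14, r^15, r^16, r^17, r^18}.
So G has 1 subgroup of order 19.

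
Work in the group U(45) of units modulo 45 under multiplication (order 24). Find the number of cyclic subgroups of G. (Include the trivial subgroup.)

12

A cyclic subgroup of order d is generated by each of its φ(d) elements of order d, so the cyclic subgroups of order d number (#elements of order d)/φ(d).
Cyclic subgroups by order — order 1: 1; order 2: 3; order 3: 1; order 4: 2; order 6: 3; order 12: 2.
Total: 12.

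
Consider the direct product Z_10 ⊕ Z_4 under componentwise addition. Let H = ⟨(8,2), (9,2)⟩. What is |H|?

|⟨(8,2)⟩| = 10 and |⟨(9,2)⟩| = 10, so |H| is a multiple of lcm(10, 10) = 10 and divides |G| = 40.
Closing under the operation: H = {(0,0), (0,2), (1,0), (1,2), (2,0), (2,2), (3,0), (3,2), (4,0), (4,2), (5,0), (5,2), (6,0), (6,2), (7,0), (7,2), (8,0), (8,2), (9,0), (9,2)}, so |H| = 20.

20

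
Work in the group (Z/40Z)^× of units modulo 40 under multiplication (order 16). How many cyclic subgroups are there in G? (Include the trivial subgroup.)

A cyclic subgroup of order d is generated by each of its φ(d) elements of order d, so the cyclic subgroups of order d number (#elements of order d)/φ(d).
Cyclic subgroups by order — order 1: 1; order 2: 7; order 4: 4.
Total: 12.

12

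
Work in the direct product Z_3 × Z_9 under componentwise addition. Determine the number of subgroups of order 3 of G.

|G| = 27 and 3 | 27, so subgroups of order 3 are possible by Lagrange.
The subgroups of order 3 are: {(0,0), (0,3), (0,6)}; {(0,0), (1,0), (2,0)}; {(0,0), (1,3), (2,6)}; {(0,0), (1,6), (2,3)}.
So G has 4 subgroups of order 3.

4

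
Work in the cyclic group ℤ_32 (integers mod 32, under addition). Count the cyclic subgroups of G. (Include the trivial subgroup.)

6

A cyclic subgroup of order d is generated by each of its φ(d) elements of order d, so the cyclic subgroups of order d number (#elements of order d)/φ(d).
Cyclic subgroups by order — order 1: 1; order 2: 1; order 4: 1; order 8: 1; order 16: 1; order 32: 1.
Total: 6.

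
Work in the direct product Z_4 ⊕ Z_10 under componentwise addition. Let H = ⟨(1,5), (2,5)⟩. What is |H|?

8

|⟨(1,5)⟩| = 4 and |⟨(2,5)⟩| = 2, so |H| is a multiple of lcm(4, 2) = 4 and divides |G| = 40.
Closing under the operation: H = {(0,0), (0,5), (1,0), (1,5), (2,0), (2,5), (3,0), (3,5)}, so |H| = 8.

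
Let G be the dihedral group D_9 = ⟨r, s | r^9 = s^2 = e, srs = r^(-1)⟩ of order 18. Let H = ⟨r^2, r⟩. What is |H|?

9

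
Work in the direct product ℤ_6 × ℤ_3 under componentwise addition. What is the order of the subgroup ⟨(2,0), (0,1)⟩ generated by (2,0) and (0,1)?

|⟨(2,0)⟩| = 3 and |⟨(0,1)⟩| = 3, so |H| is a multiple of lcm(3, 3) = 3 and divides |G| = 18.
Closing under the operation: H = {(0,0), (0,1), (0,2), (2,0), (2,1), (2,2), (4,0), (4,1), (4,2)}, so |H| = 9.

9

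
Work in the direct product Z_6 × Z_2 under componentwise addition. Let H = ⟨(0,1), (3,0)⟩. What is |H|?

4

|⟨(0,1)⟩| = 2 and |⟨(3,0)⟩| = 2, so |H| is a multiple of lcm(2, 2) = 2 and divides |G| = 12.
Closing under the operation: H = {(0,0), (0,1), (3,0), (3,1)}, so |H| = 4.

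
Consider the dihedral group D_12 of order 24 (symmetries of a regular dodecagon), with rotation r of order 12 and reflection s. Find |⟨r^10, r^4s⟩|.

|⟨r^10⟩| = 6 and |⟨r^4s⟩| = 2, so |H| is a multiple of lcm(6, 2) = 6 and divides |G| = 24.
Closing under the operation: H = {e, r^2, r^4, r^6, r^8, r^10, s, r^2s, r^4s, r^6s, r^8s, r^10s}, so |H| = 12.

12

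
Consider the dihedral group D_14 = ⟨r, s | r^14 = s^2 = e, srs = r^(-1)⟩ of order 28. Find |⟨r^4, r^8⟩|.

7

|⟨r^4⟩| = 7 and |⟨r^8⟩| = 7, so |H| is a multiple of lcm(7, 7) = 7 and divides |G| = 28.
Closing under the operation: H = {e, r^2, r^4, r^6, r^8, r^10, r^12}, so |H| = 7.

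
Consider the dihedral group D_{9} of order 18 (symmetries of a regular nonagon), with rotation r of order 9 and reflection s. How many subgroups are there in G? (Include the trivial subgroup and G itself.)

16

|G| = 18, so by Lagrange every subgroup order divides 18. Divisors: 1, 2, 3, 6, 9, 18.
Subgroups by order — order 1: 1; order 2: 9; order 3: 1; order 6: 3; order 9: 1; order 18: 1.
Total: 1 + 9 + 1 + 3 + 1 + 1 = 16.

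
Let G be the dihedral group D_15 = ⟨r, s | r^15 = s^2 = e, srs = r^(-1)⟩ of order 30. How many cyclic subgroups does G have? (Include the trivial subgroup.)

19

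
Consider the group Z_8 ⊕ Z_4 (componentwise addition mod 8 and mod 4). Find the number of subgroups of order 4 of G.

7

|G| = 32 and 4 | 32, so subgroups of order 4 are possible by Lagrange.
The subgroups of order 4 are: {(0,0), (0,1), (0,2), (0,3)}; {(0,0), (0,2), (4,0), (4,2)}; {(0,0), (0,2), (4,1), (4,3)}; {(0,0), (2,0), (4,0), (6,0)}; … (7 in all).
So G has 7 subgroups of order 4.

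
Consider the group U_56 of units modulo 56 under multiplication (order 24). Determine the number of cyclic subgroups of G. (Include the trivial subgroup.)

Group the elements of G by the cyclic subgroup they generate; each cyclic subgroup of order d accounts for φ(d) elements.
Cyclic subgroups by order — order 1: 1; order 2: 7; order 3: 1; order 6: 7.
Total: 16.

16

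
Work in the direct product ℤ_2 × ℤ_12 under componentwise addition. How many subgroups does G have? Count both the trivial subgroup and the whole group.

16

|G| = 24, so by Lagrange every subgroup order divides 24. Divisors: 1, 2, 3, 4, 6, 8, 12, 24.
Subgroups by order — order 1: 1; order 2: 3; order 3: 1; order 4: 3; order 6: 3; order 8: 1; order 12: 3; order 24: 1.
Total: 1 + 3 + 1 + 3 + 3 + 1 + 3 + 1 = 16.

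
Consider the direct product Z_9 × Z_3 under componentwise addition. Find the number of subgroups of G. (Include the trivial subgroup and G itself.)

|G| = 27, so by Lagrange every subgroup order divides 27. Divisors: 1, 3, 9, 27.
Subgroups by order — order 1: 1; order 3: 4; order 9: 4; order 27: 1.
Total: 1 + 4 + 4 + 1 = 10.

10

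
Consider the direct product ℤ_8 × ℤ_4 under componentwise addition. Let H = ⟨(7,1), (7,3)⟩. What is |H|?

16

|⟨(7,1)⟩| = 8 and |⟨(7,3)⟩| = 8, so |H| is a multiple of lcm(8, 8) = 8 and divides |G| = 32.
Closing under the operation: H = {(0,0), (0,2), (1,1), (1,3), (2,0), (2,2), (3,1), (3,3), (4,0), (4,2), (5,1), (5,3), (6,0), (6,2), (7,1), (7,3)}, so |H| = 16.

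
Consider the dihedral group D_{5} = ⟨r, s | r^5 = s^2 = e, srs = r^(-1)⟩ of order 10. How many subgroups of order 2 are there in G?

|G| = 10 and 2 | 10, so subgroups of order 2 are possible by Lagrange.
The subgroups of order 2 are: {e, r^2s}; {e, r^3s}; {e, r^4s}; {e, rs}; … (5 in all).
So G has 5 subgroups of order 2.

5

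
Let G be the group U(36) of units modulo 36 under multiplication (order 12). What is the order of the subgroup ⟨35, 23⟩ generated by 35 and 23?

6

|⟨35⟩| = 2 and |⟨23⟩| = 6, so |H| is a multiple of lcm(2, 6) = 6 and divides |G| = 12.
Closing under the operation: H = {1, 11, 13, 23, 25, 35}, so |H| = 6.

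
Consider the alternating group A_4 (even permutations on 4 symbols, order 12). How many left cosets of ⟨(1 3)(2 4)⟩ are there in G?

|⟨(1 3)(2 4)⟩| = 2 and |G| = 12.
By Lagrange, [G : H] = |G|/|H| = 12/2 = 6.

6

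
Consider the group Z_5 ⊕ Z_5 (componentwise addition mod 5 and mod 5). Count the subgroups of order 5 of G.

6

|G| = 25 and 5 | 25, so subgroups of order 5 are possible by Lagrange.
The subgroups of order 5 are: {(0,0), (0,1), (0,2), (0,3), (0,4)}; {(0,0), (1,0), (2,0), (3,0), (4,0)}; {(0,0), (1,1), (2,2), (3,3), (4,4)}; {(0,0), (1,2), (2,4), (3,1), (4,3)}; … (6 in all).
So G has 6 subgroups of order 5.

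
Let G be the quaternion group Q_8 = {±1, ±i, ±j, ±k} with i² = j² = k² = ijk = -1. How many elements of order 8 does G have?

No element of G has order 8 (even though 8 | 8).

0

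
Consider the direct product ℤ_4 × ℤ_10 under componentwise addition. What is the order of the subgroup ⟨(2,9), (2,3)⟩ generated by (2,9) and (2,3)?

|⟨(2,9)⟩| = 10 and |⟨(2,3)⟩| = 10, so |H| is a multiple of lcm(10, 10) = 10 and divides |G| = 40.
Closing under the operation: H = {(0,0), (0,2), (0,4), (0,6), (0,8), (2,1), (2,3), (2,5), (2,7), (2,9)}, so |H| = 10.

10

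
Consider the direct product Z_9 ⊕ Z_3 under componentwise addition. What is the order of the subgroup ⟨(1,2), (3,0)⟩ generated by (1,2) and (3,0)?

|⟨(1,2)⟩| = 9 and |⟨(3,0)⟩| = 3, so |H| is a multiple of lcm(9, 3) = 9 and divides |G| = 27.
Closing under the operation: H = {(0,0), (1,2), (2,1), (3,0), (4,2), (5,1), (6,0), (7,2), (8,1)}, so |H| = 9.

9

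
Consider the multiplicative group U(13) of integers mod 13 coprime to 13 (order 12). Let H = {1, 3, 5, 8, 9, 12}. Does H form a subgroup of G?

No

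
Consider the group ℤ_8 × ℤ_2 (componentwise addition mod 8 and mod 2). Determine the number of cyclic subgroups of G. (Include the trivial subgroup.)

8

Each element a generates a cyclic subgroup ⟨a⟩; distinct elements may generate the same one (a cyclic group of order d has φ(d) generators).
Cyclic subgroups by order — order 1: 1; order 2: 3; order 4: 2; order 8: 2.
Total: 8.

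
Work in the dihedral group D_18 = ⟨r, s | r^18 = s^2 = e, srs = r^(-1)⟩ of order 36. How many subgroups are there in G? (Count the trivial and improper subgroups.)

|G| = 36, so by Lagrange every subgroup order divides 36. Divisors: 1, 2, 3, 4, 6, 9, 12, 18, 36.
Subgroups by order — order 1: 1; order 2: 19; order 3: 1; order 4: 9; order 6: 7; order 9: 1; order 12: 3; order 18: 3; order 36: 1.
Total: 1 + 19 + 1 + 9 + 7 + 1 + 3 + 3 + 1 = 45.

45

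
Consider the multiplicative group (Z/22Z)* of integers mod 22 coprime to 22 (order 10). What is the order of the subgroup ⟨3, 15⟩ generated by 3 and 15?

5

|⟨3⟩| = 5 and |⟨15⟩| = 5, so |H| is a multiple of lcm(5, 5) = 5 and divides |G| = 10.
Closing under the operation: H = {1, 3, 5, 9, 15}, so |H| = 5.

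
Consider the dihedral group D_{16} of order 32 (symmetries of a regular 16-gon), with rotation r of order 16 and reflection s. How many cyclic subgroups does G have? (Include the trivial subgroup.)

Group the elements of G by the cyclic subgroup they generate; each cyclic subgroup of order d accounts for φ(d) elements.
Cyclic subgroups by order — order 1: 1; order 2: 17; order 4: 1; order 8: 1; order 16: 1.
Total: 21.

21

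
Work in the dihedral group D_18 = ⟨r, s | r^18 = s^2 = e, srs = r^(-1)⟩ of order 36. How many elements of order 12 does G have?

0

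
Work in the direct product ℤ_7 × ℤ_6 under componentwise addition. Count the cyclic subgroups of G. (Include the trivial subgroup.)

8

Group the elements of G by the cyclic subgroup they generate; each cyclic subgroup of order d accounts for φ(d) elements.
Cyclic subgroups by order — order 1: 1; order 2: 1; order 3: 1; order 6: 1; order 7: 1; order 14: 1; order 21: 1; order 42: 1.
Total: 8.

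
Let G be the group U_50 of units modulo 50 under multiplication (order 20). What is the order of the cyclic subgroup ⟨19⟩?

Compute successive powers of 19 mod 50: 19, 11, 9, 21, 49, 31, 39, 41, …; 19^10 ≡ 1 (mod 50).
So |⟨19⟩| = 10.

10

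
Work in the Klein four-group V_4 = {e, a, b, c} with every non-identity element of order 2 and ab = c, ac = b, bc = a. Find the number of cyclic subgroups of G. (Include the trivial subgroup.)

Group the elements of G by the cyclic subgroup they generate; each cyclic subgroup of order d accounts for φ(d) elements.
Cyclic subgroups by order — order 1: 1; order 2: 3.
Total: 4.

4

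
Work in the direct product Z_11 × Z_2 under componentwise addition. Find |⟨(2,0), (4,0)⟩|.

11

|⟨(2,0)⟩| = 11 and |⟨(4,0)⟩| = 11, so |H| is a multiple of lcm(11, 11) = 11 and divides |G| = 22.
Closing under the operation: H = {(0,0), (1,0), (2,0), (3,0), (4,0), (5,0), (6,0), (7,0), (8,0), (9,0), (10,0)}, so |H| = 11.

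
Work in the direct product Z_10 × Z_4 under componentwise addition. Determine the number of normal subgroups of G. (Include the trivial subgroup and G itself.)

16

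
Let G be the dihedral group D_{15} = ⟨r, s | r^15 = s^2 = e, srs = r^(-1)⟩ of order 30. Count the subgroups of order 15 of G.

|G| = 30 and 15 | 30, so subgroups of order 15 are possible by Lagrange.
The subgroups of order 15 are: {e, r, r^2, r^3, r^4, r^5, r^6, r^7, r^8, r^9, r^10, r^11, r^12, r^13, r^14}.
So G has 1 subgroup of order 15.

1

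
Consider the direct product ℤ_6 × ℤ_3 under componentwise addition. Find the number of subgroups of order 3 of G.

4

|G| = 18 and 3 | 18, so subgroups of order 3 are possible by Lagrange.
The subgroups of order 3 are: {(0,0), (0,1), (0,2)}; {(0,0), (2,0), (4,0)}; {(0,0), (2,1), (4,2)}; {(0,0), (2,2), (4,1)}.
So G has 4 subgroups of order 3.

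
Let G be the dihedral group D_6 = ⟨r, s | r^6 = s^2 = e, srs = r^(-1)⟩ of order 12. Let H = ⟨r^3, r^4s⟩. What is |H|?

4

|⟨r^3⟩| = 2 and |⟨r^4s⟩| = 2, so |H| is a multiple of lcm(2, 2) = 2 and divides |G| = 12.
Closing under the operation: H = {e, r^3, rs, r^4s}, so |H| = 4.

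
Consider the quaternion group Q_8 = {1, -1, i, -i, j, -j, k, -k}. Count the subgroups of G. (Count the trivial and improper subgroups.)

6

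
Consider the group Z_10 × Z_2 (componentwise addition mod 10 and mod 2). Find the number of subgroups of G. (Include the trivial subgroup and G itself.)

|G| = 20, so by Lagrange every subgroup order divides 20. Divisors: 1, 2, 4, 5, 10, 20.
Subgroups by order — order 1: 1; order 2: 3; order 4: 1; order 5: 1; order 10: 3; order 20: 1.
Total: 1 + 3 + 1 + 1 + 3 + 1 = 10.

10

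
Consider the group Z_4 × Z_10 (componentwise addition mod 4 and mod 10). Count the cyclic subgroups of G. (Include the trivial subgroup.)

12

Group the elements of G by the cyclic subgroup they generate; each cyclic subgroup of order d accounts for φ(d) elements.
Cyclic subgroups by order — order 1: 1; order 2: 3; order 4: 2; order 5: 1; order 10: 3; order 20: 2.
Total: 12.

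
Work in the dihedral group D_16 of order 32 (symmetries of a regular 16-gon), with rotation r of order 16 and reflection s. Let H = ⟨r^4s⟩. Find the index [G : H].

16

|⟨r^4s⟩| = 2 and |G| = 32.
By Lagrange, [G : H] = |G|/|H| = 32/2 = 16.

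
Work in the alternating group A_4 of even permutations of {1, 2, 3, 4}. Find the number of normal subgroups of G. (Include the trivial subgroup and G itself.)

G has 10 subgroups. Checking conjugation-invariance by order — order 1: 1/1 normal; order 2: 0/3 normal; order 3: 0/4 normal; order 4: 1/1 normal; order 12: 1/1 normal.
Total normal subgroups: 3.

3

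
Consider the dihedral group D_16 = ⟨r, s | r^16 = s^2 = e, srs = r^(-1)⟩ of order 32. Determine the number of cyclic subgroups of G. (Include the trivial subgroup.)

A cyclic subgroup of order d is generated by each of its φ(d) elements of order d, so the cyclic subgroups of order d number (#elements of order d)/φ(d).
Cyclic subgroups by order — order 1: 1; order 2: 17; order 4: 1; order 8: 1; order 16: 1.
Total: 21.

21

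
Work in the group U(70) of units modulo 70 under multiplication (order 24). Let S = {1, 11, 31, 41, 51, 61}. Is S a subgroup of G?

Yes

|S| = 6 divides |G| = 24, consistent with Lagrange.
S contains the identity, every element's inverse is in S, and S is closed under ·: it is a subgroup.
In fact S = ⟨61⟩.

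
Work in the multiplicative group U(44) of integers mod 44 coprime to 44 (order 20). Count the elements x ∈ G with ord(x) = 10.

12

Enumerating element orders in G gives 12 elements of order 10.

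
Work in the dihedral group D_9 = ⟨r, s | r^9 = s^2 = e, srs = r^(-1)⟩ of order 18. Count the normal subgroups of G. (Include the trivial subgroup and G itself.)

4

G has 16 subgroups. Checking conjugation-invariance by order — order 1: 1/1 normal; order 2: 0/9 normal; order 3: 1/1 normal; order 6: 0/3 normal; order 9: 1/1 normal; order 18: 1/1 normal.
Total normal subgroups: 4.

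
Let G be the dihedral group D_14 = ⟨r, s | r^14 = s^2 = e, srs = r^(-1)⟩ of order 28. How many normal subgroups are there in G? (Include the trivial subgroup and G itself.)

7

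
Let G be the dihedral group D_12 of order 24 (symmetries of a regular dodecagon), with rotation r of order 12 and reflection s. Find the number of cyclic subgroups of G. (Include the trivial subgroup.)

Group the elements of G by the cyclic subgroup they generate; each cyclic subgroup of order d accounts for φ(d) elements.
Cyclic subgroups by order — order 1: 1; order 2: 13; order 3: 1; order 4: 1; order 6: 1; order 12: 1.
Total: 18.

18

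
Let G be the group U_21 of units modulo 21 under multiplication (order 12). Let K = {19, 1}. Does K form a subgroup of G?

19 ∈ K but its inverse 10 ∉ K, so K is not a subgroup.

No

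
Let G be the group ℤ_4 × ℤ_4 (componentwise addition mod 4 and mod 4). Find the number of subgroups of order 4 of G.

|G| = 16 and 4 | 16, so subgroups of order 4 are possible by Lagrange.
The subgroups of order 4 are: {(0,0), (0,1), (0,2), (0,3)}; {(0,0), (0,2), (2,0), (2,2)}; {(0,0), (0,2), (2,1), (2,3)}; {(0,0), (1,0), (2,0), (3,0)}; … (7 in all).
So G has 7 subgroups of order 4.

7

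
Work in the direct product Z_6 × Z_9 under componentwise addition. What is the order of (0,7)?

9

The order of (0,7) in Z_6 × Z_9 is lcm(ord(0) in Z_6, ord(7) in Z_9).
ord(0) = 1 and ord(7) = 9, so |⟨(0,7)⟩| = lcm(1, 9) = 9.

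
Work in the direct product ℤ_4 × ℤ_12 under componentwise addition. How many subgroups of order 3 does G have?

|G| = 48 and 3 | 48, so subgroups of order 3 are possible by Lagrange.
The subgroups of order 3 are: {(0,0), (0,4), (0,8)}.
So G has 1 subgroup of order 3.

1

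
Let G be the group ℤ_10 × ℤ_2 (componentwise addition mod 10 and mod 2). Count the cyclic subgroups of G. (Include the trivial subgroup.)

8

Each element a generates a cyclic subgroup ⟨a⟩; distinct elements may generate the same one (a cyclic group of order d has φ(d) generators).
Cyclic subgroups by order — order 1: 1; order 2: 3; order 5: 1; order 10: 3.
Total: 8.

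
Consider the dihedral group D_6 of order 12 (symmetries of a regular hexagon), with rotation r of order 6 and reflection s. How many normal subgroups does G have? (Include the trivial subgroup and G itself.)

7

G has 16 subgroups. Checking conjugation-invariance by order — order 1: 1/1 normal; order 2: 1/7 normal; order 3: 1/1 normal; order 4: 0/3 normal; order 6: 3/3 normal; order 12: 1/1 normal.
Total normal subgroups: 7.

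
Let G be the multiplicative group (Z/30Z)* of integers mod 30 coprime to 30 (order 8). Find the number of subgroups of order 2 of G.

3

|G| = 8 and 2 | 8, so subgroups of order 2 are possible by Lagrange.
The subgroups of order 2 are: {1, 11}; {1, 19}; {1, 29}.
So G has 3 subgroups of order 2.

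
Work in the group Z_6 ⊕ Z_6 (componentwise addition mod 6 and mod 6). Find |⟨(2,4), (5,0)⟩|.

|⟨(2,4)⟩| = 3 and |⟨(5,0)⟩| = 6, so |H| is a multiple of lcm(3, 6) = 6 and divides |G| = 36.
Closing under the operation: H = {(0,0), (0,2), (0,4), (1,0), (1,2), (1,4), (2,0), (2,2), (2,4), (3,0), (3,2), (3,4), (4,0), (4,2), (4,4), (5,0), (5,2), (5,4)}, so |H| = 18.

18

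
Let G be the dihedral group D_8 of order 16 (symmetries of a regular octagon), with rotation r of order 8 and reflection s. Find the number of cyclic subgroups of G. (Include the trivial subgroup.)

12

Group the elements of G by the cyclic subgroup they generate; each cyclic subgroup of order d accounts for φ(d) elements.
Cyclic subgroups by order — order 1: 1; order 2: 9; order 4: 1; order 8: 1.
Total: 12.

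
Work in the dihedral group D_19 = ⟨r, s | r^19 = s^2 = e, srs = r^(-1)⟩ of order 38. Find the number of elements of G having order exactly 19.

18

Enumerating element orders in G gives 18 elements of order 19.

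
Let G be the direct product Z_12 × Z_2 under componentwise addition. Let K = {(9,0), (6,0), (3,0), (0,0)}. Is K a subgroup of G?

Yes

|K| = 4 divides |G| = 24, consistent with Lagrange.
K contains the identity, every element's inverse is in K, and K is closed under +: it is a subgroup.
In fact K = ⟨(9,0)⟩.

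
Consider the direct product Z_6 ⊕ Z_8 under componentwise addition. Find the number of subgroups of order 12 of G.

3

|G| = 48 and 12 | 48, so subgroups of order 12 are possible by Lagrange.
The subgroups of order 12 are: {(0,0), (0,2), (0,4), (0,6), (2,0), (2,2), (2,4), (2,6), (4,0), (4,2), (4,4), (4,6)}; {(0,0), (0,4), (1,0), (1,4), (2,0), (2,4), (3,0), (3,4), (4,0), (4,4), (5,0), (5,4)}; {(0,0), (0,4), (1,2), (1,6), (2,0), (2,4), (3,2), (3,6), (4,0), (4,4), (5,2), (5,6)}.
So G has 3 subgroups of order 12.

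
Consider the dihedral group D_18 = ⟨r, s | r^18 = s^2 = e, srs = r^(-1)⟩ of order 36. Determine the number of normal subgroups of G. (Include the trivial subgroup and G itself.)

G has 45 subgroups. Checking conjugation-invariance by order — order 1: 1/1 normal; order 2: 1/19 normal; order 3: 1/1 normal; order 4: 0/9 normal; order 6: 1/7 normal; order 9: 1/1 normal; order 12: 0/3 normal; order 18: 3/3 normal; order 36: 1/1 normal.
Total normal subgroups: 9.

9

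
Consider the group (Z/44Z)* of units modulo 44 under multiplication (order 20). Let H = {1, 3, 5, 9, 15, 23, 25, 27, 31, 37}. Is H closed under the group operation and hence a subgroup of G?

|H| = 10 divides |G| = 20, consistent with Lagrange.
H contains the identity, every element's inverse is in H, and H is closed under ·: it is a subgroup.
In fact H = ⟨3⟩.

Yes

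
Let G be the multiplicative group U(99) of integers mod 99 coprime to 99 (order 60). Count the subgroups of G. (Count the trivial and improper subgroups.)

|G| = 60, so by Lagrange every subgroup order divides 60. Divisors: 1, 2, 3, 4, 5, 6, 10, 12, 15, 20, 30, 60.
Subgroups by order — order 1: 1; order 2: 3; order 3: 1; order 4: 1; order 5: 1; order 6: 3; order 10: 3; order 12: 1; order 15: 1; order 20: 1; order 30: 3; order 60: 1.
Total: 1 + 3 + 1 + 1 + 1 + 3 + 3 + 1 + 1 + 1 + 3 + 1 = 20.

20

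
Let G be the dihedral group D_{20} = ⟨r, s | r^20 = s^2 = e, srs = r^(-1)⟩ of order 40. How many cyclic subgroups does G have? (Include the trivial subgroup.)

26

A cyclic subgroup of order d is generated by each of its φ(d) elements of order d, so the cyclic subgroups of order d number (#elements of order d)/φ(d).
Cyclic subgroups by order — order 1: 1; order 2: 21; order 4: 1; order 5: 1; order 10: 1; order 20: 1.
Total: 26.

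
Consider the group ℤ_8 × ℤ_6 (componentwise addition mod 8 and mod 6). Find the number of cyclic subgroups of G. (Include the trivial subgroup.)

16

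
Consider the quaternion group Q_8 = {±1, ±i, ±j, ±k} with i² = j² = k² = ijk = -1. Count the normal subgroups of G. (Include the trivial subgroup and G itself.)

G has 6 subgroups. Checking conjugation-invariance by order — order 1: 1/1 normal; order 2: 1/1 normal; order 4: 3/3 normal; order 8: 1/1 normal.
Total normal subgroups: 6.

6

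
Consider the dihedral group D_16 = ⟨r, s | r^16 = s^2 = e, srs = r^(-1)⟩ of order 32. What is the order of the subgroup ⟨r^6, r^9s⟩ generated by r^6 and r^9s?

16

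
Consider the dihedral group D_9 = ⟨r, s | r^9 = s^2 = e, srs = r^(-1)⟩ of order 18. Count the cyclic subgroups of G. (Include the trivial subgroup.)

Group the elements of G by the cyclic subgroup they generate; each cyclic subgroup of order d accounts for φ(d) elements.
Cyclic subgroups by order — order 1: 1; order 2: 9; order 3: 1; order 9: 1.
Total: 12.

12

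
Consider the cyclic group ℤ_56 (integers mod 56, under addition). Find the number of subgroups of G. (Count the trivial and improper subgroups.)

A cyclic group of order 56 has exactly one subgroup for each divisor of 56.
Divisors of 56: 1, 2, 4, 7, 8, 14, 28, 56.
So ℤ_56 has 8 subgroups.

8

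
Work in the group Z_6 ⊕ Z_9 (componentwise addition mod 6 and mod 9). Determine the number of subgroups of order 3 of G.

|G| = 54 and 3 | 54, so subgroups of order 3 are possible by Lagrange.
The subgroups of order 3 are: {(0,0), (0,3), (0,6)}; {(0,0), (2,0), (4,0)}; {(0,0), (2,3), (4,6)}; {(0,0), (2,6), (4,3)}.
So G has 4 subgroups of order 3.

4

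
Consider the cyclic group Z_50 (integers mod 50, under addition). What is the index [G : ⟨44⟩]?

2

|⟨44⟩| = 25 and |G| = 50.
By Lagrange, [G : H] = |G|/|H| = 50/25 = 2.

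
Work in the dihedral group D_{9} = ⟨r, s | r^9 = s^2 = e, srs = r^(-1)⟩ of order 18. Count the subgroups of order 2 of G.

9

|G| = 18 and 2 | 18, so subgroups of order 2 are possible by Lagrange.
The subgroups of order 2 are: {e, r^2s}; {e, r^3s}; {e, r^4s}; {e, r^5s}; … (9 in all).
So G has 9 subgroups of order 2.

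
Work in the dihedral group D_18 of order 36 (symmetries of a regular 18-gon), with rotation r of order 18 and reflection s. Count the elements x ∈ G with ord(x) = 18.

The elements of order 18 are: r, r^5, r^7, r^11, r^13, r^17.
That's 6.

6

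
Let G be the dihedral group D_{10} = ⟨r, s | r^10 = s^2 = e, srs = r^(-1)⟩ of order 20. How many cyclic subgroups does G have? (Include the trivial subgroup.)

A cyclic subgroup of order d is generated by each of its φ(d) elements of order d, so the cyclic subgroups of order d number (#elements of order d)/φ(d).
Cyclic subgroups by order — order 1: 1; order 2: 11; order 5: 1; order 10: 1.
Total: 14.

14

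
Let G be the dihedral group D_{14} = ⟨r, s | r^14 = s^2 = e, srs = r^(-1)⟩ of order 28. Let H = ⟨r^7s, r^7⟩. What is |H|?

|⟨r^7s⟩| = 2 and |⟨r^7⟩| = 2, so |H| is a multiple of lcm(2, 2) = 2 and divides |G| = 28.
Closing under the operation: H = {e, r^7, s, r^7s}, so |H| = 4.

4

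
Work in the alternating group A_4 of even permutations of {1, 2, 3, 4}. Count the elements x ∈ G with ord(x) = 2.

3

The elements of order 2 are: (1 2)(3 4), (1 3)(2 4), (1 4)(2 3).
That's 3.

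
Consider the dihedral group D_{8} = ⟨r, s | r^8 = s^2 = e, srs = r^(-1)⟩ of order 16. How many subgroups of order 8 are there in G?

|G| = 16 and 8 | 16, so subgroups of order 8 are possible by Lagrange.
The subgroups of order 8 are: {e, r, r^2, r^3, r^4, r^5, r^6, r^7}; {e, r^2, r^4, r^6, s, r^2s, r^4s, r^6s}; {e, r^2, r^4, r^6, rs, r^3s, r^5s, r^7s}.
So G has 3 subgroups of order 8.

3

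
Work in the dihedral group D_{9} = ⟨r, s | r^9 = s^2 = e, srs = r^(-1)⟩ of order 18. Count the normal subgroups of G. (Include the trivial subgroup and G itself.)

4

G has 16 subgroups. Checking conjugation-invariance by order — order 1: 1/1 normal; order 2: 0/9 normal; order 3: 1/1 normal; order 6: 0/3 normal; order 9: 1/1 normal; order 18: 1/1 normal.
Total normal subgroups: 4.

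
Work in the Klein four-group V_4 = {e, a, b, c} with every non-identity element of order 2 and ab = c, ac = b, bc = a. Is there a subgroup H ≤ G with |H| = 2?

2 | 4. A subgroup of order 2 is {e, a}.

Yes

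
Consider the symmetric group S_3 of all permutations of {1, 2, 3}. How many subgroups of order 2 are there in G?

3

|G| = 6 and 2 | 6, so subgroups of order 2 are possible by Lagrange.
The subgroups of order 2 are: {e, (1 2)}; {e, (1 3)}; {e, (2 3)}.
So G has 3 subgroups of order 2.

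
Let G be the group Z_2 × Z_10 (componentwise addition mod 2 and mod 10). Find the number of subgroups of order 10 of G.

|G| = 20 and 10 | 20, so subgroups of order 10 are possible by Lagrange.
The subgroups of order 10 are: {(0,0), (0,1), (0,2), (0,3), (0,4), (0,5), (0,6), (0,7), (0,8), (0,9)}; {(0,0), (0,2), (0,4), (0,6), (0,8), (1,0), (1,2), (1,4), (1,6), (1,8)}; {(0,0), (0,2), (0,4), (0,6), (0,8), (1,1), (1,3), (1,5), (1,7), (1,9)}.
So G has 3 subgroups of order 10.

3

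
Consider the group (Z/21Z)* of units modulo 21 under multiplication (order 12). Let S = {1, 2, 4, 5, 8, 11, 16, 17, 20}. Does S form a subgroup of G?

No

|S| = 9 does not divide |G| = 12, so by Lagrange S is not a subgroup.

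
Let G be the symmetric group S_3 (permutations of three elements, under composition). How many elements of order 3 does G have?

2

The elements of order 3 are: (1 2 3), (1 3 2).
That's 2.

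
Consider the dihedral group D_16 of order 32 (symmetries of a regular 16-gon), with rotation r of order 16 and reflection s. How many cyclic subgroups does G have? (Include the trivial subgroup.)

Group the elements of G by the cyclic subgroup they generate; each cyclic subgroup of order d accounts for φ(d) elements.
Cyclic subgroups by order — order 1: 1; order 2: 17; order 4: 1; order 8: 1; order 16: 1.
Total: 21.

21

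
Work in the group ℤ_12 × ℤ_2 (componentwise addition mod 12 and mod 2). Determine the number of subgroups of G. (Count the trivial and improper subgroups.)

16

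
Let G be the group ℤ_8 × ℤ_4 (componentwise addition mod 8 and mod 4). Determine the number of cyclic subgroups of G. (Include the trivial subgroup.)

14

Each element a generates a cyclic subgroup ⟨a⟩; distinct elements may generate the same one (a cyclic group of order d has φ(d) generators).
Cyclic subgroups by order — order 1: 1; order 2: 3; order 4: 6; order 8: 4.
Total: 14.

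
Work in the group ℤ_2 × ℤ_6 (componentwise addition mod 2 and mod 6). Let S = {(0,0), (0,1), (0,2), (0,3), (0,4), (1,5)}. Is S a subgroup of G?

No

(0,1) ∈ S but its inverse (0,5) ∉ S, so S is not a subgroup.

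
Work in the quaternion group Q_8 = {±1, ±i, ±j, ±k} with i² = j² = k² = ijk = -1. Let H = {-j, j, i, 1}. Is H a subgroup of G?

No

i ∈ H but its inverse -i ∉ H, so H is not a subgroup.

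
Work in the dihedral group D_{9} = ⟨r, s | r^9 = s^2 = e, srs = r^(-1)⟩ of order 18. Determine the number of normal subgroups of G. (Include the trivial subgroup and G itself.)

4

G has 16 subgroups. Checking conjugation-invariance by order — order 1: 1/1 normal; order 2: 0/9 normal; order 3: 1/1 normal; order 6: 0/3 normal; order 9: 1/1 normal; order 18: 1/1 normal.
Total normal subgroups: 4.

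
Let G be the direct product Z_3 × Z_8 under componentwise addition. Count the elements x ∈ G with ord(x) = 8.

4

An element (a,b) has order lcm(ord(a), ord(b)); count pairs with lcm equal to 8.
Enumerating gives 4 such elements.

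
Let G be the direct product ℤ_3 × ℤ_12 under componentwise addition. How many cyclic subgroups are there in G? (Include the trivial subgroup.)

15

Each element a generates a cyclic subgroup ⟨a⟩; distinct elements may generate the same one (a cyclic group of order d has φ(d) generators).
Cyclic subgroups by order — order 1: 1; order 2: 1; order 3: 4; order 4: 1; order 6: 4; order 12: 4.
Total: 15.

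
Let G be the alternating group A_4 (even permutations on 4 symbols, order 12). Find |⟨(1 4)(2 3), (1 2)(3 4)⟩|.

4

|⟨(1 4)(2 3)⟩| = 2 and |⟨(1 2)(3 4)⟩| = 2, so |H| is a multiple of lcm(2, 2) = 2 and divides |G| = 12.
Closing under the operation: H = {e, (1 2)(3 4), (1 3)(2 4), (1 4)(2 3)}, so |H| = 4.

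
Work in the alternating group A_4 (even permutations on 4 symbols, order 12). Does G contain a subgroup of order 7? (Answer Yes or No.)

No

7 does not divide |G| = 12, so by Lagrange no subgroup of order 7 exists.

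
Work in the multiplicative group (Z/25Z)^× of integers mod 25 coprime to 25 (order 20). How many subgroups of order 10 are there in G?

1

|G| = 20 and 10 | 20, so subgroups of order 10 are possible by Lagrange.
The subgroups of order 10 are: {1, 4, 6, 9, 11, 14, 16, 19, 21, 24}.
So G has 1 subgroup of order 10.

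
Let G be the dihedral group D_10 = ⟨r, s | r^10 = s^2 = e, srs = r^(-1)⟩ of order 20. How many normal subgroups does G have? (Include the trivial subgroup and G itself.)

7

G has 22 subgroups. Checking conjugation-invariance by order — order 1: 1/1 normal; order 2: 1/11 normal; order 4: 0/5 normal; order 5: 1/1 normal; order 10: 3/3 normal; order 20: 1/1 normal.
Total normal subgroups: 7.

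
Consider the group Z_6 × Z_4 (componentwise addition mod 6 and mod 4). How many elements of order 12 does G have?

An element (a,b) has order lcm(ord(a), ord(b)); count pairs with lcm equal to 12.
Enumerating gives 8 such elements.

8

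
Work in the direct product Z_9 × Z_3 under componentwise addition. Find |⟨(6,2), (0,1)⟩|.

9

|⟨(6,2)⟩| = 3 and |⟨(0,1)⟩| = 3, so |H| is a multiple of lcm(3, 3) = 3 and divides |G| = 27.
Closing under the operation: H = {(0,0), (0,1), (0,2), (3,0), (3,1), (3,2), (6,0), (6,1), (6,2)}, so |H| = 9.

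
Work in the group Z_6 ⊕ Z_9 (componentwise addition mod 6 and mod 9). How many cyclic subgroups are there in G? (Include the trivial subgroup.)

16

A cyclic subgroup of order d is generated by each of its φ(d) elements of order d, so the cyclic subgroups of order d number (#elements of order d)/φ(d).
Cyclic subgroups by order — order 1: 1; order 2: 1; order 3: 4; order 6: 4; order 9: 3; order 18: 3.
Total: 16.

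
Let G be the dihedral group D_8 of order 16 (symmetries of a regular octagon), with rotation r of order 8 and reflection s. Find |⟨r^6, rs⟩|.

8

|⟨r^6⟩| = 4 and |⟨rs⟩| = 2, so |H| is a multiple of lcm(4, 2) = 4 and divides |G| = 16.
Closing under the operation: H = {e, r^2, r^4, r^6, rs, r^3s, r^5s, r^7s}, so |H| = 8.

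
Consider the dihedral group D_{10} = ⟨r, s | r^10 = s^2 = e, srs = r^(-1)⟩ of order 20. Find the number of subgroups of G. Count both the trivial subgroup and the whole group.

22

|G| = 20, so by Lagrange every subgroup order divides 20. Divisors: 1, 2, 4, 5, 10, 20.
Subgroups by order — order 1: 1; order 2: 11; order 4: 5; order 5: 1; order 10: 3; order 20: 1.
Total: 1 + 11 + 5 + 1 + 3 + 1 = 22.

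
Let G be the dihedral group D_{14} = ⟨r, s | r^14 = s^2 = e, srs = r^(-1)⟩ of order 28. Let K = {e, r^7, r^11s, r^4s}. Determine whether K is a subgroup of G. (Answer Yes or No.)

|K| = 4 divides |G| = 28, consistent with Lagrange.
K contains the identity, every element's inverse is in K, and K is closed under ·: it is a subgroup.

Yes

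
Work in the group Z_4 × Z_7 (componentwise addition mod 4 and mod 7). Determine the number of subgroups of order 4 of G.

1

|G| = 28 and 4 | 28, so subgroups of order 4 are possible by Lagrange.
The subgroups of order 4 are: {(0,0), (1,0), (2,0), (3,0)}.
So G has 1 subgroup of order 4.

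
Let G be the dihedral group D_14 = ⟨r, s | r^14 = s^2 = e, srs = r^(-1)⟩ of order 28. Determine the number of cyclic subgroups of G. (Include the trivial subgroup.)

Each element a generates a cyclic subgroup ⟨a⟩; distinct elements may generate the same one (a cyclic group of order d has φ(d) generators).
Cyclic subgroups by order — order 1: 1; order 2: 15; order 7: 1; order 14: 1.
Total: 18.

18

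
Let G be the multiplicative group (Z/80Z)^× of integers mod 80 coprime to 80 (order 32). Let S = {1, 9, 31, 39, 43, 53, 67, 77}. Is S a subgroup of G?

|S| = 8 divides |G| = 32, consistent with Lagrange.
S contains the identity, every element's inverse is in S, and S is closed under ·: it is a subgroup.

Yes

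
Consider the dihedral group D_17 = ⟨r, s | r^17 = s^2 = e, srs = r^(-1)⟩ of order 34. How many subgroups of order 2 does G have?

|G| = 34 and 2 | 34, so subgroups of order 2 are possible by Lagrange.
The subgroups of order 2 are: {e, r^10s}; {e, r^11s}; {e, r^12s}; {e, r^13s}; … (17 in all).
So G has 17 subgroups of order 2.

17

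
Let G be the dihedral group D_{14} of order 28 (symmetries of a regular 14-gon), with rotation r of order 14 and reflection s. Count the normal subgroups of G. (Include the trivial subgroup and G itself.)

G has 28 subgroups. Checking conjugation-invariance by order — order 1: 1/1 normal; order 2: 1/15 normal; order 4: 0/7 normal; order 7: 1/1 normal; order 14: 3/3 normal; order 28: 1/1 normal.
Total normal subgroups: 7.

7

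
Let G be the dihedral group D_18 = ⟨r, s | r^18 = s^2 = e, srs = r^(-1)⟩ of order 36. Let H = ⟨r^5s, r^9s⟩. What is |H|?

18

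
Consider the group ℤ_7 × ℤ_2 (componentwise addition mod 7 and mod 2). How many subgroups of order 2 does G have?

1

|G| = 14 and 2 | 14, so subgroups of order 2 are possible by Lagrange.
The subgroups of order 2 are: {(0,0), (0,1)}.
So G has 1 subgroup of order 2.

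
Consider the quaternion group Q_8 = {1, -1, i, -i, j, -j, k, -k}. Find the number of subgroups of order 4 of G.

3

|G| = 8 and 4 | 8, so subgroups of order 4 are possible by Lagrange.
The subgroups of order 4 are: {1, -1, i, -i}; {1, -1, j, -j}; {1, -1, k, -k}.
So G has 3 subgroups of order 4.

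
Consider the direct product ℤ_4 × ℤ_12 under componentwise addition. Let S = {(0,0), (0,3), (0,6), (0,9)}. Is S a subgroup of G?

|S| = 4 divides |G| = 48, consistent with Lagrange.
S contains the identity, every element's inverse is in S, and S is closed under +: it is a subgroup.
In fact S = ⟨(0,3)⟩.

Yes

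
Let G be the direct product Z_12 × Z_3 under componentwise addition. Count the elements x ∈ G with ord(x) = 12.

16

An element (a,b) has order lcm(ord(a), ord(b)); count pairs with lcm equal to 12.
Enumerating gives 16 such elements.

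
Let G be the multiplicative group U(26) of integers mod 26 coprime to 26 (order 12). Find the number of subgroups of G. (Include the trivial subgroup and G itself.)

6

|G| = 12, so by Lagrange every subgroup order divides 12. Divisors: 1, 2, 3, 4, 6, 12.
Subgroups by order — order 1: 1; order 2: 1; order 3: 1; order 4: 1; order 6: 1; order 12: 1.
Total: 1 + 1 + 1 + 1 + 1 + 1 = 6.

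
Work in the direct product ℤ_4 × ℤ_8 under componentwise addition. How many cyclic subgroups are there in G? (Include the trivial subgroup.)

A cyclic subgroup of order d is generated by each of its φ(d) elements of order d, so the cyclic subgroups of order d number (#elements of order d)/φ(d).
Cyclic subgroups by order — order 1: 1; order 2: 3; order 4: 6; order 8: 4.
Total: 14.

14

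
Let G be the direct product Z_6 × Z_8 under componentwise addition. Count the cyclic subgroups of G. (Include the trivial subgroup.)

16

A cyclic subgroup of order d is generated by each of its φ(d) elements of order d, so the cyclic subgroups of order d number (#elements of order d)/φ(d).
Cyclic subgroups by order — order 1: 1; order 2: 3; order 3: 1; order 4: 2; order 6: 3; order 8: 2; order 12: 2; order 24: 2.
Total: 16.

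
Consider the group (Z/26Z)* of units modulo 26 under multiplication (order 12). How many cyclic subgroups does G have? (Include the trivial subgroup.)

A cyclic subgroup of order d is generated by each of its φ(d) elements of order d, so the cyclic subgroups of order d number (#elements of order d)/φ(d).
Cyclic subgroups by order — order 1: 1; order 2: 1; order 3: 1; order 4: 1; order 6: 1; order 12: 1.
Total: 6.

6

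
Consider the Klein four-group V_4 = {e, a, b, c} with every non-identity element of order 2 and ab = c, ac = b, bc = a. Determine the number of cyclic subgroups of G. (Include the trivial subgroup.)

4

Group the elements of G by the cyclic subgroup they generate; each cyclic subgroup of order d accounts for φ(d) elements.
Cyclic subgroups by order — order 1: 1; order 2: 3.
Total: 4.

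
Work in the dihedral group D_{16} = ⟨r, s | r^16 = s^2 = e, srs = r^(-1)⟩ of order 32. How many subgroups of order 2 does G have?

17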